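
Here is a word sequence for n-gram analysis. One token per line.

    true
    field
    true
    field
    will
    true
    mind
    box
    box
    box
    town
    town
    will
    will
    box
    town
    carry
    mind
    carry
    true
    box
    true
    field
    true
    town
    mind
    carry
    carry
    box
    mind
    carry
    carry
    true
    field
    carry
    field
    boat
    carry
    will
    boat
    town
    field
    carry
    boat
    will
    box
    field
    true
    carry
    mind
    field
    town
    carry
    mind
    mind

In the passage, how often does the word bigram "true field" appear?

Scanning the 54 overlapping bigram windows for "true field":
  position 1–2: true field
  position 3–4: true field
  position 22–23: true field
  position 33–34: true field

4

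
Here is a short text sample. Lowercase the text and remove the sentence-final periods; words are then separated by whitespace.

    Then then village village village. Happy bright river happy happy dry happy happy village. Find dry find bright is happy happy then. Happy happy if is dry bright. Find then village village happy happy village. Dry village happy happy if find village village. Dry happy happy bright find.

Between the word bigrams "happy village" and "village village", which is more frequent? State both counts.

"village village" (4 vs 2)

"happy village": 2 occurrences
"village village": 4 occurrences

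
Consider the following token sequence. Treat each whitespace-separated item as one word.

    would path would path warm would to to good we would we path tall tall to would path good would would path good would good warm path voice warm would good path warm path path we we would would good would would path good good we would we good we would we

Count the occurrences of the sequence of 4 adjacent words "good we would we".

Scanning the 49 overlapping 4-gram windows for "good we would we":
  position 9–12: good we would we
  position 45–48: good we would we
  position 49–52: good we would we

3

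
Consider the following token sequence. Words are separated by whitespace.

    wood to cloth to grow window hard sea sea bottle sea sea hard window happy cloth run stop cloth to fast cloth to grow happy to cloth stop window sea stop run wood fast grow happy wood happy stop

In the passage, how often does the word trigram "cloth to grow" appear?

Scanning the 37 overlapping trigram windows for "cloth to grow":
  position 3–5: cloth to grow
  position 22–24: cloth to grow

2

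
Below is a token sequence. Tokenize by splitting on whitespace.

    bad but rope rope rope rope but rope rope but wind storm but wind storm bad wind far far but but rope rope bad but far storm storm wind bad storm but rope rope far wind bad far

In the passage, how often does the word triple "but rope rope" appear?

Scanning the 36 overlapping trigram windows for "but rope rope":
  position 2–4: but rope rope
  position 7–9: but rope rope
  position 21–23: but rope rope
  position 32–34: but rope rope

4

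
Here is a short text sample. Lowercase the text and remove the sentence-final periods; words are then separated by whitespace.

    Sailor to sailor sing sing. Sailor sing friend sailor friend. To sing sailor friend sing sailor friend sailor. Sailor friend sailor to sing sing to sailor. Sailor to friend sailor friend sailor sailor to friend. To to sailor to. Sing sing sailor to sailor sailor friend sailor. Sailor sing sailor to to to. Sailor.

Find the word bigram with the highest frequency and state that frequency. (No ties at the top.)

Bigram frequencies (highest first):
  sailor to: 7
  friend sailor: 6
  sailor friend: 6
  to sailor: 5
  sing sailor: 5
  sailor sailor: 5
  … (9 more, each ≤ 3)

"sailor to", 7 times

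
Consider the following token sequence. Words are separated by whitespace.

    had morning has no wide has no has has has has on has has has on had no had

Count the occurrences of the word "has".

Scanning the 19 tokens for "has":
  position 3: has
  position 6: has
  position 8: has
  position 9: has
  position 10: has
  position 11: has
  position 13: has
  position 14: has
  position 15: has

9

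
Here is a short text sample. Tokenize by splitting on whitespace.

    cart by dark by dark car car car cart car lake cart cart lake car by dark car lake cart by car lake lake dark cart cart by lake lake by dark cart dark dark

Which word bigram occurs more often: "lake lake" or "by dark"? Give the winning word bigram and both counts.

"by dark" (4 vs 2)

"lake lake": 2 occurrences
"by dark": 4 occurrences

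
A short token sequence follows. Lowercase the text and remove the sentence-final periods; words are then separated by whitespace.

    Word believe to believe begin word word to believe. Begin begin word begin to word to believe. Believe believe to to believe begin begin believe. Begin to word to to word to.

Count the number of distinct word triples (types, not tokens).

32 tokens → 30 trigram windows in total.
Repeated trigrams (each contributes count−1 duplicates):
  to believe begin: 3
  to word to: 3
  begin to word: 2
  believe begin begin: 2
  word to believe: 2
7 duplicate windows → 30 − 7 = 23 distinct.

23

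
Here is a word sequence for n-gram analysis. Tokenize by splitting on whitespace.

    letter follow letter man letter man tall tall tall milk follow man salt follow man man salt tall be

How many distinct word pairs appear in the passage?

14

19 tokens → 18 bigram windows in total.
Repeated bigrams (each contributes count−1 duplicates):
  follow man: 2
  letter man: 2
  man salt: 2
  tall tall: 2
4 duplicate windows → 18 − 4 = 14 distinct.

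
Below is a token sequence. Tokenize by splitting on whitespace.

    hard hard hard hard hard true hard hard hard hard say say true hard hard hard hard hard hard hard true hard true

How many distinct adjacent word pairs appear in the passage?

23 tokens → 22 bigram windows in total.
Repeated bigrams (each contributes count−1 duplicates):
  hard hard: 13
  hard true: 3
  true hard: 3
16 duplicate windows → 22 − 16 = 6 distinct.

6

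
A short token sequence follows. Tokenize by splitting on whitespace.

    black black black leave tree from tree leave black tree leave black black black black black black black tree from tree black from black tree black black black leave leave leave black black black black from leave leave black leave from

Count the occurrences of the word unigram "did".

Scanning the 41 tokens for "did":
  (none found)

0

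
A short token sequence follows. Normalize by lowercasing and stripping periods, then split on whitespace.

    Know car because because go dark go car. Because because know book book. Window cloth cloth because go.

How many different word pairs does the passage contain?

14

18 tokens → 17 bigram windows in total.
Repeated bigrams (each contributes count−1 duplicates):
  because because: 2
  because go: 2
  car because: 2
3 duplicate windows → 17 − 3 = 14 distinct.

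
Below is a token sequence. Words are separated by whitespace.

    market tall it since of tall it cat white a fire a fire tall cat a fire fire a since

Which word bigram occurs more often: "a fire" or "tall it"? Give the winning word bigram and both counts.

"a fire": 3 occurrences
"tall it": 2 occurrences

"a fire" (3 vs 2)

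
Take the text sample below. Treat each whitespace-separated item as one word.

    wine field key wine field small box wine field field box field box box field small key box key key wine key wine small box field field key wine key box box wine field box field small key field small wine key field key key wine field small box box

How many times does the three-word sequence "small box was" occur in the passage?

Scanning the 48 overlapping trigram windows for "small box was":
  (none found)

0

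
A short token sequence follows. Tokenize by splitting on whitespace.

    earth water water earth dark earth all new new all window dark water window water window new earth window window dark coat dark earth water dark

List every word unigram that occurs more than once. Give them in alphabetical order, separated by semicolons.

all; dark; earth; new; water; window

Unigram counts meeting the condition (more than once):
  all: 2
  dark: 5
  earth: 5
  new: 3
  water: 5
  window: 5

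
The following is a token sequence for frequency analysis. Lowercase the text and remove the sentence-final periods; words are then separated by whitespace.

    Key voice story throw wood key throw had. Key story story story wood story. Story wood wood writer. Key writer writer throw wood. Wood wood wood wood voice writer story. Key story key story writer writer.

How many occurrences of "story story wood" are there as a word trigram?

2

Scanning the 34 overlapping trigram windows for "story story wood":
  position 11–13: story story wood
  position 14–16: story story wood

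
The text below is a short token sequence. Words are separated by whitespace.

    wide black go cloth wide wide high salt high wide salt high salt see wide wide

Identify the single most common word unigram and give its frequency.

Unigram frequencies (highest first):
  wide: 6
  high: 3
  salt: 3
  black: 1
  go: 1
  cloth: 1
  … (1 more, each ≤ 1)

"wide", 6 times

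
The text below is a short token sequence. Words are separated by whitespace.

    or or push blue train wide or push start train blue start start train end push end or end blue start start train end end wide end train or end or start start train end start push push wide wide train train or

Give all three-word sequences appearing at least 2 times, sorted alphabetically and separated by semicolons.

Trigram counts meeting the condition (at least 2 times):
  blue start start: 2
  start start train: 3
  start train end: 3

blue start start; start start train; start train end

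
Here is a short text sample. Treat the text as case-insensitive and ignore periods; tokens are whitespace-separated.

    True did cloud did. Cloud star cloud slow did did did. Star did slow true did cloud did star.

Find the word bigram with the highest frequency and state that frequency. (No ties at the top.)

Bigram frequencies (highest first):
  did cloud: 3
  true did: 2
  cloud did: 2
  did did: 2
  did star: 2
  cloud star: 1
  … (6 more, each ≤ 1)

"did cloud", 3 times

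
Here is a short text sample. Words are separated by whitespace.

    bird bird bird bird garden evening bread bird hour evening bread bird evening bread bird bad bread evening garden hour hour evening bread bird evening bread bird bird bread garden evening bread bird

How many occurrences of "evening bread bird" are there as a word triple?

Scanning the 31 overlapping trigram windows for "evening bread bird":
  position 6–8: evening bread bird
  position 10–12: evening bread bird
  position 13–15: evening bread bird
  position 22–24: evening bread bird
  position 25–27: evening bread bird
  position 31–33: evening bread bird

6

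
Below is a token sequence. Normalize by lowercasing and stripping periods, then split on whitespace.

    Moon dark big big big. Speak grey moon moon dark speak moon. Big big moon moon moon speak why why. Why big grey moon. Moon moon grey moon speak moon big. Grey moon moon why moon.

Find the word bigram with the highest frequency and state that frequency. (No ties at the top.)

Bigram frequencies (highest first):
  moon moon: 6
  grey moon: 4
  big big: 3
  moon dark: 2
  speak moon: 2
  moon big: 2
  … (13 more, each ≤ 2)

"moon moon", 6 times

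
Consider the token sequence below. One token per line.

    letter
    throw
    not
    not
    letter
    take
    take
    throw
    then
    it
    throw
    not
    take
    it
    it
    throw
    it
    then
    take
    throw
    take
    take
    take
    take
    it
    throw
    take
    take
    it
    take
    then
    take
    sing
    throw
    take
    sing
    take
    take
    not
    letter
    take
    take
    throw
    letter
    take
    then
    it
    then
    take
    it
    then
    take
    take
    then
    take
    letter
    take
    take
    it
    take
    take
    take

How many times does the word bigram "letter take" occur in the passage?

Scanning the 61 overlapping bigram windows for "letter take":
  position 5–6: letter take
  position 40–41: letter take
  position 44–45: letter take
  position 56–57: letter take

4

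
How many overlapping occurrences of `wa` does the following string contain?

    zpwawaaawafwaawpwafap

Sliding a length-2 window over the 21 characters (20 positions):
  position 3–4: wa
  position 5–6: wa
  position 9–10: wa
  position 12–13: wa
  position 17–18: wa

5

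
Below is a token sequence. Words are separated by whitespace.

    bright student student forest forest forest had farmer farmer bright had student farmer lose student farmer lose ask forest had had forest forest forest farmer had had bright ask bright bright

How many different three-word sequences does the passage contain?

27

31 tokens → 29 trigram windows in total.
Repeated trigrams (each contributes count−1 duplicates):
  forest forest forest: 2
  student farmer lose: 2
2 duplicate windows → 29 − 2 = 27 distinct.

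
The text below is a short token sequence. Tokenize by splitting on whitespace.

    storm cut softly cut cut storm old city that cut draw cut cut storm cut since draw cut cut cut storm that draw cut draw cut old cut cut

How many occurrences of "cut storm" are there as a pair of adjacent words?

Scanning the 28 overlapping bigram windows for "cut storm":
  position 5–6: cut storm
  position 13–14: cut storm
  position 20–21: cut storm

3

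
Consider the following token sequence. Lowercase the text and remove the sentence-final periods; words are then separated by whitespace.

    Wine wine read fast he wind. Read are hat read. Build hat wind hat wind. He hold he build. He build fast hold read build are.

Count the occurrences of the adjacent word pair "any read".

0

Scanning the 25 overlapping bigram windows for "any read":
  (none found)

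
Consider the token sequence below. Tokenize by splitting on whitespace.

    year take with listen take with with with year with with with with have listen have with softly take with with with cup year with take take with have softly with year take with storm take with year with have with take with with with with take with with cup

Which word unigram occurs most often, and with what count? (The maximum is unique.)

Unigram frequencies (highest first):
  with: 25
  take: 9
  year: 5
  have: 4
  listen: 2
  softly: 2
  … (2 more, each ≤ 2)

"with", 25 times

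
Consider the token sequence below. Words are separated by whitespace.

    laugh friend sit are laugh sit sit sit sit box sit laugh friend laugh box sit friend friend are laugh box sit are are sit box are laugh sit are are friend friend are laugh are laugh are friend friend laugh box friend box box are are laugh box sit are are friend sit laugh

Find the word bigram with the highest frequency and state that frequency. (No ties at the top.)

"are laugh", 6 times

Bigram frequencies (highest first):
  are laugh: 6
  sit are: 4
  box sit: 4
  laugh box: 4
  are are: 4
  sit sit: 3
  … (16 more, each ≤ 3)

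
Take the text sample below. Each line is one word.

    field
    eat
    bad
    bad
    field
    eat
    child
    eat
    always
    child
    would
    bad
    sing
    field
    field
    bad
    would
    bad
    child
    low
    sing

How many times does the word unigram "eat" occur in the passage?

Scanning the 21 tokens for "eat":
  position 2: eat
  position 6: eat
  position 8: eat

3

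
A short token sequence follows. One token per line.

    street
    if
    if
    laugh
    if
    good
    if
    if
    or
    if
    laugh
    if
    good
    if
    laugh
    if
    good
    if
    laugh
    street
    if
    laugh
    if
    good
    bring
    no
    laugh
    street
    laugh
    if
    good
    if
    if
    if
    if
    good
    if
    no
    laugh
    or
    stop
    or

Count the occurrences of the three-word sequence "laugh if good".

5

Scanning the 40 overlapping trigram windows for "laugh if good":
  position 4–6: laugh if good
  position 11–13: laugh if good
  position 15–17: laugh if good
  position 22–24: laugh if good
  position 29–31: laugh if good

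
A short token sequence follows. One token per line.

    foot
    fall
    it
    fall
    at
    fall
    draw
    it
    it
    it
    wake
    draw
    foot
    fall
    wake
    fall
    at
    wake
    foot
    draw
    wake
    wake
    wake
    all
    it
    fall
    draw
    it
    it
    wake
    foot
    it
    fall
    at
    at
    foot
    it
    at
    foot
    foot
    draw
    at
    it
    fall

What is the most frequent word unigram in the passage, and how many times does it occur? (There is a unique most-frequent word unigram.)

"it", 10 times

Unigram frequencies (highest first):
  it: 10
  fall: 8
  foot: 7
  wake: 7
  at: 6
  draw: 5
  … (1 more, each ≤ 1)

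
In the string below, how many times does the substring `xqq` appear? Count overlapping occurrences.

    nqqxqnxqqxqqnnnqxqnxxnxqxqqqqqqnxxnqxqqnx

4

Sliding a length-3 window over the 41 characters (39 positions):
  position 7–9: xqq
  position 10–12: xqq
  position 25–27: xqq
  position 37–39: xqq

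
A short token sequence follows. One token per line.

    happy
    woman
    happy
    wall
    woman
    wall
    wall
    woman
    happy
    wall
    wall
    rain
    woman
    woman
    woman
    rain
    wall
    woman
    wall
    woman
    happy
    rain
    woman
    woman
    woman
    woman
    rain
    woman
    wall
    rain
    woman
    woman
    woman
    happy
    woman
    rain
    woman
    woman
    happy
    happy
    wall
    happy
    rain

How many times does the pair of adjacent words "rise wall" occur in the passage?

0

Scanning the 42 overlapping bigram windows for "rise wall":
  (none found)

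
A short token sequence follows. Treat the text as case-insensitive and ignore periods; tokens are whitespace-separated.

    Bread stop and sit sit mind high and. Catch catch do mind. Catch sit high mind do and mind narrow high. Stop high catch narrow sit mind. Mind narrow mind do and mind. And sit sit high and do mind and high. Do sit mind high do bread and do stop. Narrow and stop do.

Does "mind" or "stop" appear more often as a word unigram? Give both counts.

"mind" (10 vs 4)

"mind": 10 occurrences
"stop": 4 occurrences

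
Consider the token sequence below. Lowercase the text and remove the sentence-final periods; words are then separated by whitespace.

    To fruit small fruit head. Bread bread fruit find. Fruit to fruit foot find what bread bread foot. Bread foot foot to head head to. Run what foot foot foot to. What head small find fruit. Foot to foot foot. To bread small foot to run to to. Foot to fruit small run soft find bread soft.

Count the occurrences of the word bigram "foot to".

Scanning the 56 overlapping bigram windows for "foot to":
  position 21–22: foot to
  position 30–31: foot to
  position 37–38: foot to
  position 40–41: foot to
  position 44–45: foot to
  position 49–50: foot to

6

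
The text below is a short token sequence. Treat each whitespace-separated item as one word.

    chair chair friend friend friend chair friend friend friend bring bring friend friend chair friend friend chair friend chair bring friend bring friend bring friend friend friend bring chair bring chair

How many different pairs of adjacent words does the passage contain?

31 tokens → 30 bigram windows in total.
Repeated bigrams (each contributes count−1 duplicates):
  friend friend: 8
  bring friend: 4
  chair friend: 4
  friend bring: 4
  friend chair: 4
  bring chair: 2
  chair bring: 2
21 duplicate windows → 30 − 21 = 9 distinct.

9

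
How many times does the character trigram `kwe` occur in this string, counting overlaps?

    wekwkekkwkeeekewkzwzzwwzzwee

0

Sliding a length-3 window over the 28 characters (26 positions):
  (no match at any position)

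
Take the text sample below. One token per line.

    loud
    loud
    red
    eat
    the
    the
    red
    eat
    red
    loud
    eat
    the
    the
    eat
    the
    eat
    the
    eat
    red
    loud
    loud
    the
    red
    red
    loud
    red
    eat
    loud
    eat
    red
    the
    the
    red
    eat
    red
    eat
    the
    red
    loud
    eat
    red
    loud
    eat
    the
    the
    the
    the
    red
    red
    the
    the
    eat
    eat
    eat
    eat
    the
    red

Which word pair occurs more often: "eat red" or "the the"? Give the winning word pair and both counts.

"the the" (7 vs 5)

"eat red": 5 occurrences
"the the": 7 occurrences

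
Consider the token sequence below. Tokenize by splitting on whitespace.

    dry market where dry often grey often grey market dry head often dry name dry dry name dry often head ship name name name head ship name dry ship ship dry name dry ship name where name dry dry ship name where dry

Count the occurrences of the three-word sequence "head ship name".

Scanning the 41 overlapping trigram windows for "head ship name":
  position 20–22: head ship name
  position 25–27: head ship name

2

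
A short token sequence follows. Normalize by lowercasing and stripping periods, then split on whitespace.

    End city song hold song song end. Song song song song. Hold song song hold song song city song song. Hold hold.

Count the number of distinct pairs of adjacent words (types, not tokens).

9

22 tokens → 21 bigram windows in total.
Repeated bigrams (each contributes count−1 duplicates):
  song song: 7
  song hold: 4
  hold song: 3
  city song: 2
12 duplicate windows → 21 − 12 = 9 distinct.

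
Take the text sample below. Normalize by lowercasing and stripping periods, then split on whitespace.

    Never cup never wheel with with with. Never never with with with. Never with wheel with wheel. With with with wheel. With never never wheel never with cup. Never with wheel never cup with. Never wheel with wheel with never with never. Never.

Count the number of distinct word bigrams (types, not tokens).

12

43 tokens → 42 bigram windows in total.
Repeated bigrams (each contributes count−1 duplicates):
  wheel with: 6
  with never: 6
  with with: 6
  never with: 5
  with wheel: 5
  never never: 3
  never wheel: 3
  cup never: 2
  … (2 more repeated)
30 duplicate windows → 42 − 30 = 12 distinct.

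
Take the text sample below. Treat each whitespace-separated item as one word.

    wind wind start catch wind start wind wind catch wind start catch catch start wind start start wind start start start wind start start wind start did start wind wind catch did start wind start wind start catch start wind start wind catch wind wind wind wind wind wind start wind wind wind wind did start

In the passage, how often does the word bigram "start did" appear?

Scanning the 55 overlapping bigram windows for "start did":
  position 26–27: start did

1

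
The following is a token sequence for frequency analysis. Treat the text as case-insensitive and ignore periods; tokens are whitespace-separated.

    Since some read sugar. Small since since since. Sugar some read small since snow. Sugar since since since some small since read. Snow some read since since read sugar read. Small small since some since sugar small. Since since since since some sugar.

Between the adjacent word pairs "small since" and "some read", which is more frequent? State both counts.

"small since": 5 occurrences
"some read": 3 occurrences

"small since" (5 vs 3)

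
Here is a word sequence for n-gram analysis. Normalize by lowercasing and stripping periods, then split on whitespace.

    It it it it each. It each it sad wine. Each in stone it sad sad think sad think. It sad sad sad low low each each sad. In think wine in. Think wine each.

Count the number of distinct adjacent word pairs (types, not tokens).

35 tokens → 34 bigram windows in total.
Repeated bigrams (each contributes count−1 duplicates):
  it it: 3
  it sad: 3
  sad sad: 3
  each it: 2
  in think: 2
  it each: 2
  sad think: 2
  think wine: 2
  … (1 more repeated)
12 duplicate windows → 34 − 12 = 22 distinct.

22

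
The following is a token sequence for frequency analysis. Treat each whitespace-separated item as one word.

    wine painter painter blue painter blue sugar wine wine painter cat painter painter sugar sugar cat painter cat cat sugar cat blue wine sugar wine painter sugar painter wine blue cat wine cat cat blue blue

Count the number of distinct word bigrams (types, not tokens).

36 tokens → 35 bigram windows in total.
Repeated bigrams (each contributes count−1 duplicates):
  wine painter: 3
  cat blue: 2
  cat cat: 2
  cat painter: 2
  painter blue: 2
  painter cat: 2
  painter painter: 2
  painter sugar: 2
  … (2 more repeated)
11 duplicate windows → 35 − 11 = 24 distinct.

24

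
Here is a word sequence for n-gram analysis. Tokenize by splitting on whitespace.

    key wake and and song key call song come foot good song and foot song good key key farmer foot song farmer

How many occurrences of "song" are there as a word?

5

Scanning the 22 tokens for "song":
  position 5: song
  position 8: song
  position 12: song
  position 15: song
  position 21: song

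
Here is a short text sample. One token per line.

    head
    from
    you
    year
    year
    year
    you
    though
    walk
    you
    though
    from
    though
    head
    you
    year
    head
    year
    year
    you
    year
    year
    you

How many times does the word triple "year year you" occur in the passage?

Scanning the 21 overlapping trigram windows for "year year you":
  position 5–7: year year you
  position 18–20: year year you
  position 21–23: year year you

3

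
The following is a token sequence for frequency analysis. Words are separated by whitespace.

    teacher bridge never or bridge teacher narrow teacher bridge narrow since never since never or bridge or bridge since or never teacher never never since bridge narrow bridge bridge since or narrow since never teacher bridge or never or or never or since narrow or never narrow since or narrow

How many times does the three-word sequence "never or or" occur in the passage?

Scanning the 48 overlapping trigram windows for "never or or":
  position 38–40: never or or

1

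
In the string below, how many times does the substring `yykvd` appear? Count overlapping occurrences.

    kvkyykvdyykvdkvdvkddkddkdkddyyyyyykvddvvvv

3

Sliding a length-5 window over the 42 characters (38 positions):
  position 4–8: yykvd
  position 9–13: yykvd
  position 33–37: yykvd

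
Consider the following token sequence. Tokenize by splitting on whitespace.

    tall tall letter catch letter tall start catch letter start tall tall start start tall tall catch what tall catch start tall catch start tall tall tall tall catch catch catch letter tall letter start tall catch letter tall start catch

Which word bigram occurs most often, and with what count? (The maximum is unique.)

Bigram frequencies (highest first):
  tall tall: 6
  start tall: 5
  tall catch: 5
  catch letter: 4
  letter tall: 3
  tall start: 3
  … (9 more, each ≤ 2)

"tall tall", 6 times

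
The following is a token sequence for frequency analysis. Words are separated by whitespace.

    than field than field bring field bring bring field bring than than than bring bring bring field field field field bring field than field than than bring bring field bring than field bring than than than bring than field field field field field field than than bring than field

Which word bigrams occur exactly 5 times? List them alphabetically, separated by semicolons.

bring field; bring than

Bigram counts meeting the condition (exactly 5 times):
  bring field: 5
  bring than: 5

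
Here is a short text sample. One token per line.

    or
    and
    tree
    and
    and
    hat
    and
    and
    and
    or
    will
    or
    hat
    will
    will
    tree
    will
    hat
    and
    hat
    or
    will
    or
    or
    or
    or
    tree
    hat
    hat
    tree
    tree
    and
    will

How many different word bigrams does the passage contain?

23

33 tokens → 32 bigram windows in total.
Repeated bigrams (each contributes count−1 duplicates):
  and and: 3
  or or: 3
  and hat: 2
  hat and: 2
  or will: 2
  tree and: 2
  will or: 2
9 duplicate windows → 32 − 9 = 23 distinct.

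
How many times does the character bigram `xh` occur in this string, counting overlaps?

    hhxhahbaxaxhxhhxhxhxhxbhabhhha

Sliding a length-2 window over the 30 characters (29 positions):
  position 3–4: xh
  position 11–12: xh
  position 13–14: xh
  position 16–17: xh
  position 18–19: xh
  position 20–21: xh

6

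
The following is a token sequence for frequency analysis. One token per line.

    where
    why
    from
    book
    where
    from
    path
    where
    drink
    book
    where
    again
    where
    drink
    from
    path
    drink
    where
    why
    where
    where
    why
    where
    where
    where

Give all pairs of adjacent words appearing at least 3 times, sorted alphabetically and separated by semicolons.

Bigram counts meeting the condition (at least 3 times):
  where where: 3
  where why: 3

where where; where why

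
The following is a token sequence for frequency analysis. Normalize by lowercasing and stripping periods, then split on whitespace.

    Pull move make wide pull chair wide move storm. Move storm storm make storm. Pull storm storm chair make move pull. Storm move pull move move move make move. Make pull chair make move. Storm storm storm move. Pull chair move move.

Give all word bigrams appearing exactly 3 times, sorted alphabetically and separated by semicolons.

make move; move make; move move; move pull; move storm; pull chair; storm move

Bigram counts meeting the condition (exactly 3 times):
  make move: 3
  move make: 3
  move move: 3
  move pull: 3
  move storm: 3
  pull chair: 3
  storm move: 3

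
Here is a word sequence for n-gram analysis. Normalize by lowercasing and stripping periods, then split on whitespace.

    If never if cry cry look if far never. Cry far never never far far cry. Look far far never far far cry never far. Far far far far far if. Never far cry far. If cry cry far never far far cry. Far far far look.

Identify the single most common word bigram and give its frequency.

"far far", 11 times

Bigram frequencies (highest first):
  far far: 11
  never far: 5
  far never: 4
  cry far: 4
  far cry: 4
  if never: 2
  … (12 more, each ≤ 2)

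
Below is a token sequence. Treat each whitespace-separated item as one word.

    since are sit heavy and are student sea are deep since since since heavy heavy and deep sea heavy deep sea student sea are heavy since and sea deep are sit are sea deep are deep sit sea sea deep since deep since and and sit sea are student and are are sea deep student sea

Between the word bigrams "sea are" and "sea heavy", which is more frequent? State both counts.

"sea are" (3 vs 1)

"sea are": 3 occurrences
"sea heavy": 1 occurrence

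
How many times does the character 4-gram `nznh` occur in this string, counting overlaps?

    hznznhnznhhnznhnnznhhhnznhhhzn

5

Sliding a length-4 window over the 30 characters (27 positions):
  position 3–6: nznh
  position 7–10: nznh
  position 12–15: nznh
  position 17–20: nznh
  position 23–26: nznh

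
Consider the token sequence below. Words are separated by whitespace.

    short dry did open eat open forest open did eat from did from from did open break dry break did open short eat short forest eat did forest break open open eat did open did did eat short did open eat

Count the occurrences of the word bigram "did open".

5

Scanning the 40 overlapping bigram windows for "did open":
  position 3–4: did open
  position 15–16: did open
  position 20–21: did open
  position 33–34: did open
  position 39–40: did open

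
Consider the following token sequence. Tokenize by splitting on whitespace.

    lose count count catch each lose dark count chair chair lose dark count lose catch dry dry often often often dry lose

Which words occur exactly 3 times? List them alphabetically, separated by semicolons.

dry; often

Unigram counts meeting the condition (exactly 3 times):
  dry: 3
  often: 3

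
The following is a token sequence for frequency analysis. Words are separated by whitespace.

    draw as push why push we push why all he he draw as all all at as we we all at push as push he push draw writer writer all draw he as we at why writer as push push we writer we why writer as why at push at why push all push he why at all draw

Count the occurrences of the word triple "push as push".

1

Scanning the 57 overlapping trigram windows for "push as push":
  position 22–24: push as push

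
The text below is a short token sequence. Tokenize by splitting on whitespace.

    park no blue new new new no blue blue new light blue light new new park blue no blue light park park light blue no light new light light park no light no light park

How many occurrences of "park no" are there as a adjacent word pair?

Scanning the 34 overlapping bigram windows for "park no":
  position 1–2: park no
  position 30–31: park no

2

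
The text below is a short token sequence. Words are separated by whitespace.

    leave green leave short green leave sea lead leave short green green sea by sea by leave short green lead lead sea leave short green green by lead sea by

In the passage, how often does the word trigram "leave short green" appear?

4

Scanning the 28 overlapping trigram windows for "leave short green":
  position 3–5: leave short green
  position 9–11: leave short green
  position 17–19: leave short green
  position 23–25: leave short green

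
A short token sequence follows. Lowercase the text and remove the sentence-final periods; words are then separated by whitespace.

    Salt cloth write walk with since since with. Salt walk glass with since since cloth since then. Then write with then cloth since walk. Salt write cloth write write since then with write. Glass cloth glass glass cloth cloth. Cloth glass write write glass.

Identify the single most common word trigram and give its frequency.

"with since since", 2 times

Trigram frequencies (highest first):
  with since since: 2
  salt cloth write: 1
  cloth write walk: 1
  write walk with: 1
  walk with since: 1
  since since with: 1
  … (35 more, each ≤ 1)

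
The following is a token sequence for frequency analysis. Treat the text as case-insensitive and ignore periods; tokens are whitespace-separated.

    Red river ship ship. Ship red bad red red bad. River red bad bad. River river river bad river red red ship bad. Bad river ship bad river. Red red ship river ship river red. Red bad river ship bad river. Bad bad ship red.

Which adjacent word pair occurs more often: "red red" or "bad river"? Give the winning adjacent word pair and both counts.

"red red": 4 occurrences
"bad river": 7 occurrences

"bad river" (7 vs 4)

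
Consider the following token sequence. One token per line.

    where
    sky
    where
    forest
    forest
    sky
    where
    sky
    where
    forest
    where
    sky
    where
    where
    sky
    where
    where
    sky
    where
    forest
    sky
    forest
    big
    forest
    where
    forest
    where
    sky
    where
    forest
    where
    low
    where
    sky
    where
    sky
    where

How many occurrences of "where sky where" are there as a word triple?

8

Scanning the 35 overlapping trigram windows for "where sky where":
  position 1–3: where sky where
  position 7–9: where sky where
  position 11–13: where sky where
  position 14–16: where sky where
  position 17–19: where sky where
  position 27–29: where sky where
  position 33–35: where sky where
  position 35–37: where sky where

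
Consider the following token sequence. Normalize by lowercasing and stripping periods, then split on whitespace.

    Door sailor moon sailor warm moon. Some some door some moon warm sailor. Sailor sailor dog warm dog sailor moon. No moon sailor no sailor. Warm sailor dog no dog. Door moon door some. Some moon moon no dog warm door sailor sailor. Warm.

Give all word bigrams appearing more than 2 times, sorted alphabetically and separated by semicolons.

sailor sailor; sailor warm

Bigram counts meeting the condition (more than 2 times):
  sailor sailor: 3
  sailor warm: 3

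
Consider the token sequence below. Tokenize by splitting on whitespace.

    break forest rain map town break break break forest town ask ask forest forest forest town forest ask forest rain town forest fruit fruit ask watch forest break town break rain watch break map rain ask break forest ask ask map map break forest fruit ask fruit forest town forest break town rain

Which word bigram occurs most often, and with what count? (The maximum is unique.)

"break forest", 4 times

Bigram frequencies (highest first):
  break forest: 4
  forest town: 3
  town forest: 3
  forest rain: 2
  town break: 2
  break break: 2
  … (28 more, each ≤ 2)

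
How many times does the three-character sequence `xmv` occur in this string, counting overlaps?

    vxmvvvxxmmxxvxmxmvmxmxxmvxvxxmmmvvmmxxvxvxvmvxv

Sliding a length-3 window over the 47 characters (45 positions):
  position 2–4: xmv
  position 16–18: xmv
  position 23–25: xmv

3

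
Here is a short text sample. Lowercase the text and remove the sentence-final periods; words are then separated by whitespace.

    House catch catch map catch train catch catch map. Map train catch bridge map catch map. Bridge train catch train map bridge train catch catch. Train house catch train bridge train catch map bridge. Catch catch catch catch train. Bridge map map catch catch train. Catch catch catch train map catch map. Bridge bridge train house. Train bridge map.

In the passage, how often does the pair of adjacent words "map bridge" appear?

Scanning the 58 overlapping bigram windows for "map bridge":
  position 16–17: map bridge
  position 21–22: map bridge
  position 33–34: map bridge
  position 52–53: map bridge

4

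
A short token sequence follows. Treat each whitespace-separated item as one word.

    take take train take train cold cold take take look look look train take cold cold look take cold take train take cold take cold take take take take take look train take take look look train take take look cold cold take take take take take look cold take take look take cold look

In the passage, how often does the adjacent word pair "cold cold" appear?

3

Scanning the 54 overlapping bigram windows for "cold cold":
  position 6–7: cold cold
  position 15–16: cold cold
  position 41–42: cold cold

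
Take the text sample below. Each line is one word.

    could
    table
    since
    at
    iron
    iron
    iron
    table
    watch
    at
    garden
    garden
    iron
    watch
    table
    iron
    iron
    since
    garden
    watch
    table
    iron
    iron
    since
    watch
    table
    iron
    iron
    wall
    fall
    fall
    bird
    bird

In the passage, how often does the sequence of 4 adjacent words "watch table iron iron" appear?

3

Scanning the 30 overlapping 4-gram windows for "watch table iron iron":
  position 14–17: watch table iron iron
  position 20–23: watch table iron iron
  position 25–28: watch table iron iron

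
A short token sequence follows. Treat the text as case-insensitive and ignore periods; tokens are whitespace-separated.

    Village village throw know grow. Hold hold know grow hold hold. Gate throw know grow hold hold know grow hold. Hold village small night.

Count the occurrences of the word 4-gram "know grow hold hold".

Scanning the 21 overlapping 4-gram windows for "know grow hold hold":
  position 4–7: know grow hold hold
  position 8–11: know grow hold hold
  position 14–17: know grow hold hold
  position 18–21: know grow hold hold

4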